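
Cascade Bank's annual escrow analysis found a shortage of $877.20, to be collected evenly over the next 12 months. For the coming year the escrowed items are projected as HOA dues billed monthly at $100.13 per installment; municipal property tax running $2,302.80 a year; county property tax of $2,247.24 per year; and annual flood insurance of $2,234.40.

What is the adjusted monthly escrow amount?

$738.60

HOA dues = $100.13 × 12 = $1,201.56 per year
Municipal property tax = $2,302.80 per year
County property tax = $2,247.24 per year
Flood insurance = $2,234.40 per year
Total annual escrow = $1,201.56 + $2,302.80 + $2,247.24 + $2,234.40 = $7,986.00
Base monthly escrow = $7,986.00 ÷ 12 = $665.50
Shortage spread = $877.20 ÷ 12 = $73.10/mo
Adjusted monthly = $665.50 + $73.10 = $738.60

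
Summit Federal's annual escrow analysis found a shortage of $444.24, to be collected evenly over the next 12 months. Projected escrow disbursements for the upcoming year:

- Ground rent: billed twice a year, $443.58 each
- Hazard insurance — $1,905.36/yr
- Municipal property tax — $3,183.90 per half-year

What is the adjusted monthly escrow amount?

$800.38

Ground rent — $443.58 × 2 = $887.16/yr
Hazard insurance — $1,905.36/yr
Municipal property tax — $3,183.90 × 2 = $6,367.80/yr
Annual escrow total = $887.16 + $1,905.36 + $6,367.80 = $9,160.32
Monthly escrow = $9,160.32 ÷ 12 = $763.36
Shortage per month = $444.24 ÷ 12 = $37.02
Adjusted monthly = $763.36 + $37.02 = $800.38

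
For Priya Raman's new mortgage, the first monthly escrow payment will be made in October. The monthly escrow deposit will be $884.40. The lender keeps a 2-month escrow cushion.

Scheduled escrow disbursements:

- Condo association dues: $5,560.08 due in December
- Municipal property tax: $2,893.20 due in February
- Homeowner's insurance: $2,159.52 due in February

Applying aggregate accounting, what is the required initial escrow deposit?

$7,959.60

Cushion = 2 × $884.40 = $1,768.80
Trial balance (start $0, +$884.40 each month, − disbursements):
  Oct: +$884.40 → $884.40
  Nov: +$884.40 → $1,768.80
  Dec: +$884.40 − $5,560.08 → -$2,906.88
  Jan: +$884.40 → -$2,022.48
  Feb: +$884.40 − $5,052.72 → -$6,190.80
  Mar: +$884.40 → -$5,306.40
  Apr: +$884.40 → -$4,422.00
  May: +$884.40 → -$3,537.60
  Jun: +$884.40 → -$2,653.20
  Jul: +$884.40 → -$1,768.80
  Aug: +$884.40 → -$884.40
  Sep: +$884.40 → $0.00
Lowest trial balance = -$6,190.80 (Feb)
Initial deposit = cushion − low point = $1,768.80 − (-$6,190.80) = $7,959.60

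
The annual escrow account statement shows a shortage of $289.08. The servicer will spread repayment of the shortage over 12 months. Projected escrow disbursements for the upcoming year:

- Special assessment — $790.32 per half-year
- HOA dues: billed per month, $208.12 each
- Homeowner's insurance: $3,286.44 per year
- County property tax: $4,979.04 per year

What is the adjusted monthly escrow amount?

Special assessment = $790.32 × 2 = $1,580.64 annually
HOA dues = $208.12 × 12 = $2,497.44 annually
Homeowner's insurance = $3,286.44 annually
County property tax = $4,979.04 annually
Total per year = $12,343.56
Monthly escrow = $12,343.56 / 12 = $1,028.63
Shortage per month = $289.08 ÷ 12 = $24.09
Adjusted monthly = $1,028.63 + $24.09 = $1,052.72

$1,052.72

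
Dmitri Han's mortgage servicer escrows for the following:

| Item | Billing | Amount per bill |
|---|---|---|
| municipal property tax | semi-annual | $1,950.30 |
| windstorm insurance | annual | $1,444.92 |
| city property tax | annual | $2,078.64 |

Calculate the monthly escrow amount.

Municipal property tax — $1,950.30 × 2 = $3,900.60 annually
Windstorm insurance — $1,444.92 annually
City property tax — $2,078.64 annually
Total per year = $3,900.60 + $1,444.92 + $2,078.64 = $7,424.16
Base monthly escrow = $7,424.16 / 12 = $618.68

$618.68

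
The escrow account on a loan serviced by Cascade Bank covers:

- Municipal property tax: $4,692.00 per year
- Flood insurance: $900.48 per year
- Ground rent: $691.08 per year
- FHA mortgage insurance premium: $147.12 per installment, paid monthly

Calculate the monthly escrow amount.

$670.75

Municipal property tax: $4,692.00/yr
Flood insurance: $900.48/yr
Ground rent: $691.08/yr
FHA mortgage insurance premium: $147.12 × 12 = $1,765.44/yr
Combined annual = $8,049.00
Base monthly escrow = $8,049.00 / 12 = $670.75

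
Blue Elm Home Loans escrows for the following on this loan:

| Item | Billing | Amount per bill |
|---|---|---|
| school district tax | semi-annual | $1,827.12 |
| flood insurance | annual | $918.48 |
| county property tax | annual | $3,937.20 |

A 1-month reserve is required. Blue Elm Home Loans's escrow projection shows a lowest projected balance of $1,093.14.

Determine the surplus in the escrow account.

School district tax = $1,827.12 × 2 = $3,654.24 per year
Flood insurance = $918.48 per year
County property tax = $3,937.20 per year
Total per year = $8,509.92
Monthly = $8,509.92 ÷ 12 = $709.16
Cushion = 1 × $709.16 = $709.16
Excess over cushion: $1,093.14 − $709.16 = $383.98

$383.98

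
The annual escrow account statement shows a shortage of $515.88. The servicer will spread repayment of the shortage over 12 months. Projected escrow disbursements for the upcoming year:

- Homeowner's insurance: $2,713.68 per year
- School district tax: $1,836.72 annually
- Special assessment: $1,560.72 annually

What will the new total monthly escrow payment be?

$552.25

Homeowner's insurance = $2,713.68 per year
School district tax = $1,836.72 per year
Special assessment = $1,560.72 per year
Yearly total = $2,713.68 + $1,836.72 + $1,560.72 = $6,111.12
Base monthly escrow = $6,111.12 / 12 = $509.26
Shortage per month = $515.88 ÷ 12 = $42.99
Adjusted monthly = $509.26 + $42.99 = $552.25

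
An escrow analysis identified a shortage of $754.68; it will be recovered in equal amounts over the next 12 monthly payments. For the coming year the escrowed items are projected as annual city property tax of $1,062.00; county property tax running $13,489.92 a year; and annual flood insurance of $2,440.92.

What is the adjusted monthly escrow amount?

City property tax — $1,062.00/yr
County property tax — $13,489.92/yr
Flood insurance — $2,440.92/yr
Total per year = $1,062.00 + $13,489.92 + $2,440.92 = $16,992.84
Monthly escrow = $16,992.84 / 12 = $1,416.07
Shortage per month = $754.68 ÷ 12 = $62.89
New monthly escrow = $1,416.07 + $62.89 = $1,478.96

$1,478.96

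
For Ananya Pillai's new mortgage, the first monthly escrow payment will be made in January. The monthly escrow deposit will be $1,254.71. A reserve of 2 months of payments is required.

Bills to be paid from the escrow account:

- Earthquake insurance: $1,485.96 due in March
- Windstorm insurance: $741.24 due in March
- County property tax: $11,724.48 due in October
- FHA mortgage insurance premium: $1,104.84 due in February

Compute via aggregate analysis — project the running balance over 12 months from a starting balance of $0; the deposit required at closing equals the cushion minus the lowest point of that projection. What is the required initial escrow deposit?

Cushion = 2 × $1,254.71 = $2,509.42
Trial balance (start $0, +$1,254.71 each month, − disbursements):
  Jan: +$1,254.71 → $1,254.71
  Feb: +$1,254.71 − $1,104.84 → $1,404.58
  Mar: +$1,254.71 − $2,227.20 → $432.09
  Apr: +$1,254.71 → $1,686.80
  May: +$1,254.71 → $2,941.51
  Jun: +$1,254.71 → $4,196.22
  Jul: +$1,254.71 → $5,450.93
  Aug: +$1,254.71 → $6,705.64
  Sep: +$1,254.71 → $7,960.35
  Oct: +$1,254.71 − $11,724.48 → -$2,509.42
  Nov: +$1,254.71 → -$1,254.71
  Dec: +$1,254.71 → $0.00
Lowest trial balance = -$2,509.42 (Oct)
Initial deposit = cushion − low point = $2,509.42 − (-$2,509.42) = $5,018.84

$5,018.84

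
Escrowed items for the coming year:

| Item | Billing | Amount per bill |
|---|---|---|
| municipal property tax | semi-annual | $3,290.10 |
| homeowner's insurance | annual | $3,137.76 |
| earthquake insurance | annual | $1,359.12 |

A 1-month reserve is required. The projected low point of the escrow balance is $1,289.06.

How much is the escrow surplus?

Municipal property tax = $3,290.10 × 2 = $6,580.20/yr
Homeowner's insurance = $3,137.76/yr
Earthquake insurance = $1,359.12/yr
Total annual escrow = $11,077.08
Monthly escrow = $11,077.08 ÷ 12 = $923.09
Required cushion = 1 × $923.09 = $923.09
Excess over cushion: $1,289.06 − $923.09 = $365.97

$365.97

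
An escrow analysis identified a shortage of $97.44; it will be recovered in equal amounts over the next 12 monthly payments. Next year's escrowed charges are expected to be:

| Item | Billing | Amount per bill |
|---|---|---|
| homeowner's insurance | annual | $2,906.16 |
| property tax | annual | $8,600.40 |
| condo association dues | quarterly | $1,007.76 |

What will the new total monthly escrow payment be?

Homeowner's insurance: $2,906.16 annually
Property tax: $8,600.40 annually
Condo association dues: $1,007.76 × 4 = $4,031.04 annually
Total per year = $15,537.60
Per month = $15,537.60 / 12 = $1,294.80
Monthly shortage recovery: $97.44 / 12 = $8.12
Adjusted monthly = $1,294.80 + $8.12 = $1,302.92

$1,302.92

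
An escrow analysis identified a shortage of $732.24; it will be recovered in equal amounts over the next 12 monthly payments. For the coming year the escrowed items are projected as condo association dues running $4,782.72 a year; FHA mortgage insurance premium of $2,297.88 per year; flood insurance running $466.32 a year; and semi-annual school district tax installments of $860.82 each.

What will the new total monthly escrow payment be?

Condo association dues — $4,782.72/yr
FHA mortgage insurance premium — $2,297.88/yr
Flood insurance — $466.32/yr
School district tax — $860.82 × 2 = $1,721.64/yr
Total annual escrow = $4,782.72 + $2,297.88 + $466.32 + $1,721.64 = $9,268.56
Monthly escrow = $9,268.56 / 12 = $772.38
Monthly shortage recovery: $732.24 / 12 = $61.02
New monthly escrow = $772.38 + $61.02 = $833.40

$833.40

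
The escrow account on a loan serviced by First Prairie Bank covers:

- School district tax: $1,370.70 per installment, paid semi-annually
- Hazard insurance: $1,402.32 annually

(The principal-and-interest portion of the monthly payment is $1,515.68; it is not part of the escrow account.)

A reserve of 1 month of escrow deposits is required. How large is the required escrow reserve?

$345.31

School district tax: $1,370.70 × 2 = $2,741.40/yr
Hazard insurance: $1,402.32/yr
Yearly total = $2,741.40 + $1,402.32 = $4,143.72
Monthly = $4,143.72 ÷ 12 = $345.31
Required cushion = 1 × $345.31 = $345.31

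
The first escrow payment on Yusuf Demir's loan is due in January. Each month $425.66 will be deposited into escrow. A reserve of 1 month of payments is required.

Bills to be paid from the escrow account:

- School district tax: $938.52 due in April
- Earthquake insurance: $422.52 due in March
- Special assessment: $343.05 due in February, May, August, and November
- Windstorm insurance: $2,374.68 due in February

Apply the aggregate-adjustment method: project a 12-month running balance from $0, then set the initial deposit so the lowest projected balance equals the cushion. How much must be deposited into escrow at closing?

Cushion = 1 × $425.66 = $425.66
Trial balance (start $0, +$425.66 each month, − disbursements):
  Jan: +$425.66 → $425.66
  Feb: +$425.66 − $2,717.73 → -$1,866.41
  Mar: +$425.66 − $422.52 → -$1,863.27
  Apr: +$425.66 − $938.52 → -$2,376.13
  May: +$425.66 − $343.05 → -$2,293.52
  Jun: +$425.66 → -$1,867.86
  Jul: +$425.66 → -$1,442.20
  Aug: +$425.66 − $343.05 → -$1,359.59
  Sep: +$425.66 → -$933.93
  Oct: +$425.66 → -$508.27
  Nov: +$425.66 − $343.05 → -$425.66
  Dec: +$425.66 → $0.00
Lowest trial balance = -$2,376.13 (Apr)
Initial deposit = cushion − low point = $425.66 − (-$2,376.13) = $2,801.79

$2,801.79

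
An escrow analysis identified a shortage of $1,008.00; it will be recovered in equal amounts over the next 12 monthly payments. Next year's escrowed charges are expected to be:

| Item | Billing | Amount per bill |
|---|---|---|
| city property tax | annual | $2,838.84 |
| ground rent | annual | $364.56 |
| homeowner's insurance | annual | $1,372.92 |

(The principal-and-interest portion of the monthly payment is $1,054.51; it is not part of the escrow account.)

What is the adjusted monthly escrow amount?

$465.36

City property tax — $2,838.84 annually
Ground rent — $364.56 annually
Homeowner's insurance — $1,372.92 annually
Combined annual = $2,838.84 + $364.56 + $1,372.92 = $4,576.32
Per month = $4,576.32 ÷ 12 = $381.36
Shortage spread = $1,008.00 ÷ 12 = $84.00/mo
Adjusted monthly = $381.36 + $84.00 = $465.36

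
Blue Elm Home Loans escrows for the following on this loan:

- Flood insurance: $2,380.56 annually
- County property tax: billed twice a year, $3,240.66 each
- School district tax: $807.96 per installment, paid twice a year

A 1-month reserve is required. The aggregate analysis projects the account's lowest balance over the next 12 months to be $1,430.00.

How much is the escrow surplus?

Flood insurance = $2,380.56 per year
County property tax = $3,240.66 × 2 = $6,481.32 per year
School district tax = $807.96 × 2 = $1,615.92 per year
Combined annual = $2,380.56 + $6,481.32 + $1,615.92 = $10,477.80
Monthly escrow = $10,477.80 / 12 = $873.15
Cushion = 1 × $873.15 = $873.15
Surplus = $1,430.00 − $873.15 = $556.85

$556.85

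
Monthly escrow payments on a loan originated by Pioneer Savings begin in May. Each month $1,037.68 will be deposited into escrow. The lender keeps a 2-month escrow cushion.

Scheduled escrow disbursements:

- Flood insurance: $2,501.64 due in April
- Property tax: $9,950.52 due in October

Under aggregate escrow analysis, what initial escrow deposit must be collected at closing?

Cushion = 2 × $1,037.68 = $2,075.36
Trial balance (start $0, +$1,037.68 each month, − disbursements):
  May: +$1,037.68 → $1,037.68
  Jun: +$1,037.68 → $2,075.36
  Jul: +$1,037.68 → $3,113.04
  Aug: +$1,037.68 → $4,150.72
  Sep: +$1,037.68 → $5,188.40
  Oct: +$1,037.68 − $9,950.52 → -$3,724.44
  Nov: +$1,037.68 → -$2,686.76
  Dec: +$1,037.68 → -$1,649.08
  Jan: +$1,037.68 → -$611.40
  Feb: +$1,037.68 → $426.28
  Mar: +$1,037.68 → $1,463.96
  Apr: +$1,037.68 − $2,501.64 → $0.00
Lowest trial balance = -$3,724.44 (Oct)
Initial deposit = cushion − low point = $2,075.36 − (-$3,724.44) = $5,799.80

$5,799.80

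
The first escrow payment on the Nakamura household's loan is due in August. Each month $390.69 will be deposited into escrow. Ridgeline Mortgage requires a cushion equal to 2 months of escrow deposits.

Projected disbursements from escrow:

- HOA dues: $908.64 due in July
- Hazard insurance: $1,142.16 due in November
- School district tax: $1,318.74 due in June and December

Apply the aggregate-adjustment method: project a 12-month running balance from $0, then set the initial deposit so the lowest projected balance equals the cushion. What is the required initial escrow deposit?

$1,288.83

Cushion = 2 × $390.69 = $781.38
Trial balance (start $0, +$390.69 each month, − disbursements):
  Aug: +$390.69 → $390.69
  Sep: +$390.69 → $781.38
  Oct: +$390.69 → $1,172.07
  Nov: +$390.69 − $1,142.16 → $420.60
  Dec: +$390.69 − $1,318.74 → -$507.45
  Jan: +$390.69 → -$116.76
  Feb: +$390.69 → $273.93
  Mar: +$390.69 → $664.62
  Apr: +$390.69 → $1,055.31
  May: +$390.69 → $1,446.00
  Jun: +$390.69 − $1,318.74 → $517.95
  Jul: +$390.69 − $908.64 → $0.00
Lowest trial balance = -$507.45 (Dec)
Initial deposit = cushion − low point = $781.38 − (-$507.45) = $1,288.83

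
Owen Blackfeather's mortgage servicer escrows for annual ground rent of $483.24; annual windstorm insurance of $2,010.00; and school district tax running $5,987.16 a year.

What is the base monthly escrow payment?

Ground rent: $483.24
Windstorm insurance: $2,010.00
School district tax: $5,987.16
Yearly total = $483.24 + $2,010.00 + $5,987.16 = $8,480.40
Base monthly escrow = $8,480.40 / 12 = $706.70

$706.70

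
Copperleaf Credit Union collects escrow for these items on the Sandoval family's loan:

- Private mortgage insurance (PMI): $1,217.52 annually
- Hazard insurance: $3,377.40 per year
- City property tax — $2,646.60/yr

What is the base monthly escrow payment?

$603.46

Private mortgage insurance (PMI) = $1,217.52/yr
Hazard insurance = $3,377.40/yr
City property tax = $2,646.60/yr
Total annual escrow = $7,241.52
Base monthly escrow = $7,241.52 / 12 = $603.46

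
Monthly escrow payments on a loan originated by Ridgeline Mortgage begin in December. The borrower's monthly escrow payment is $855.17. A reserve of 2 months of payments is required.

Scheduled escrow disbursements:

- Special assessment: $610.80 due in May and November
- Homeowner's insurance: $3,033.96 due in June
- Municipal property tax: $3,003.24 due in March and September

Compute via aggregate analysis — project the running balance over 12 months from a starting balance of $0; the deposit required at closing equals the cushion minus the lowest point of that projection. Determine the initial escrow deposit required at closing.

Cushion = 2 × $855.17 = $1,710.34
Trial balance (start $0, +$855.17 each month, − disbursements):
  Dec: +$855.17 → $855.17
  Jan: +$855.17 → $1,710.34
  Feb: +$855.17 → $2,565.51
  Mar: +$855.17 − $3,003.24 → $417.44
  Apr: +$855.17 → $1,272.61
  May: +$855.17 − $610.80 → $1,516.98
  Jun: +$855.17 − $3,033.96 → -$661.81
  Jul: +$855.17 → $193.36
  Aug: +$855.17 → $1,048.53
  Sep: +$855.17 − $3,003.24 → -$1,099.54
  Oct: +$855.17 → -$244.37
  Nov: +$855.17 − $610.80 → $0.00
Lowest trial balance = -$1,099.54 (Sep)
Initial deposit = cushion − low point = $1,710.34 − (-$1,099.54) = $2,809.88

$2,809.88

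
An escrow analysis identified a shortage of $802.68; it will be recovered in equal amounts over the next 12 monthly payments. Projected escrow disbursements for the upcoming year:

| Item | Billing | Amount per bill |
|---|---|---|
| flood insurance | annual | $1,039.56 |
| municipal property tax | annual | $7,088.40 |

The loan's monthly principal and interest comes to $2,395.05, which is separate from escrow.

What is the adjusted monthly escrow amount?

$744.22

Flood insurance = $1,039.56/yr
Municipal property tax = $7,088.40/yr
Total annual escrow = $8,127.96
Monthly = $8,127.96 / 12 = $677.33
Shortage per month = $802.68 ÷ 12 = $66.89
New monthly escrow = $677.33 + $66.89 = $744.22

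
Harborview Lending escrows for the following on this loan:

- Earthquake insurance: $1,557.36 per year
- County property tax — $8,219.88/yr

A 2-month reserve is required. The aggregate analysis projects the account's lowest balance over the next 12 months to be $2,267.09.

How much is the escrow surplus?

$637.55

Earthquake insurance = $1,557.36 per year
County property tax = $8,219.88 per year
Combined annual = $9,777.24
Per month = $9,777.24 ÷ 12 = $814.77
Required cushion = 2 × $814.77 = $1,629.54
Surplus = $2,267.09 − $1,629.54 = $637.55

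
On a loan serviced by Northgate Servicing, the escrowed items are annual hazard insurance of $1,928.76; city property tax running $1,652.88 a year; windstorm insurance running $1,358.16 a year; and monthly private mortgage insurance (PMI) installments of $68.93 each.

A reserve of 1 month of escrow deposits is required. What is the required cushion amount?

$480.58

Hazard insurance — $1,928.76 per year
City property tax — $1,652.88 per year
Windstorm insurance — $1,358.16 per year
Private mortgage insurance (PMI) — $68.93 × 12 = $827.16 per year
Total per year = $5,766.96
Base monthly escrow = $5,766.96 ÷ 12 = $480.58
Cushion = 1 × $480.58 = $480.58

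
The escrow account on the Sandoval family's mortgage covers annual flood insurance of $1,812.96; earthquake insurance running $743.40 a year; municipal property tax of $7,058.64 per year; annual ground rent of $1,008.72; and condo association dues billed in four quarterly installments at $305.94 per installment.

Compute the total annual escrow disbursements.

$11,847.48

Flood insurance = $1,812.96 per year
Earthquake insurance = $743.40 per year
Municipal property tax = $7,058.64 per year
Ground rent = $1,008.72 per year
Condo association dues = $305.94 × 4 = $1,223.76 per year
Annual escrow total = $1,812.96 + $743.40 + $7,058.64 + $1,008.72 + $1,223.76 = $11,847.48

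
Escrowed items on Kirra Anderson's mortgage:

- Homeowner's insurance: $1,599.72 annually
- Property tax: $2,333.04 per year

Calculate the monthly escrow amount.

$327.73

Homeowner's insurance: $1,599.72 per year
Property tax: $2,333.04 per year
Annual escrow total = $1,599.72 + $2,333.04 = $3,932.76
Base monthly escrow = $3,932.76 / 12 = $327.73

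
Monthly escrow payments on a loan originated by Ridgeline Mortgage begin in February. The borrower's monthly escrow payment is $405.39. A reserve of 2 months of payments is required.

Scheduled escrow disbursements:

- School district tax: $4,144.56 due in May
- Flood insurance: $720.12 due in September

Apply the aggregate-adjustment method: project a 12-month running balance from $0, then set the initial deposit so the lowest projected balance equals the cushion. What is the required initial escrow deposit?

$3,333.78

Cushion = 2 × $405.39 = $810.78
Trial balance (start $0, +$405.39 each month, − disbursements):
  Feb: +$405.39 → $405.39
  Mar: +$405.39 → $810.78
  Apr: +$405.39 → $1,216.17
  May: +$405.39 − $4,144.56 → -$2,523.00
  Jun: +$405.39 → -$2,117.61
  Jul: +$405.39 → -$1,712.22
  Aug: +$405.39 → -$1,306.83
  Sep: +$405.39 − $720.12 → -$1,621.56
  Oct: +$405.39 → -$1,216.17
  Nov: +$405.39 → -$810.78
  Dec: +$405.39 → -$405.39
  Jan: +$405.39 → $0.00
Lowest trial balance = -$2,523.00 (May)
Initial deposit = cushion − low point = $810.78 − (-$2,523.00) = $3,333.78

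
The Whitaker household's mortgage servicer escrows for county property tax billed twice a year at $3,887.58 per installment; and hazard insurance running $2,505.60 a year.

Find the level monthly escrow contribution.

County property tax = $3,887.58 × 2 = $7,775.16/yr
Hazard insurance = $2,505.60/yr
Yearly total = $10,280.76
Base monthly escrow = $10,280.76 / 12 = $856.73

$856.73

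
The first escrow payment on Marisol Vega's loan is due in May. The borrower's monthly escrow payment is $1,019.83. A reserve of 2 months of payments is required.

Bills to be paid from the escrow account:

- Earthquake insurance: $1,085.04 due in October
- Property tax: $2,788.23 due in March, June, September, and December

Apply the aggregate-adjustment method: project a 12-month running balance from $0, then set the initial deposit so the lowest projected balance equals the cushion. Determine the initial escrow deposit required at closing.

$3,330.75

Cushion = 2 × $1,019.83 = $2,039.66
Trial balance (start $0, +$1,019.83 each month, − disbursements):
  May: +$1,019.83 → $1,019.83
  Jun: +$1,019.83 − $2,788.23 → -$748.57
  Jul: +$1,019.83 → $271.26
  Aug: +$1,019.83 → $1,291.09
  Sep: +$1,019.83 − $2,788.23 → -$477.31
  Oct: +$1,019.83 − $1,085.04 → -$542.52
  Nov: +$1,019.83 → $477.31
  Dec: +$1,019.83 − $2,788.23 → -$1,291.09
  Jan: +$1,019.83 → -$271.26
  Feb: +$1,019.83 → $748.57
  Mar: +$1,019.83 − $2,788.23 → -$1,019.83
  Apr: +$1,019.83 → $0.00
Lowest trial balance = -$1,291.09 (Dec)
Initial deposit = cushion − low point = $2,039.66 − (-$1,291.09) = $3,330.75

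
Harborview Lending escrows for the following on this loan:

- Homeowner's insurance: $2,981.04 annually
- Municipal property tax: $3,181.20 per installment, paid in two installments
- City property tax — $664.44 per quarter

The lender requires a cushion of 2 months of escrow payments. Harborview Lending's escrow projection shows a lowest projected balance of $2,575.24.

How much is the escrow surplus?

Homeowner's insurance — $2,981.04/yr
Municipal property tax — $3,181.20 × 2 = $6,362.40/yr
City property tax — $664.44 × 4 = $2,657.76/yr
Total per year = $2,981.04 + $6,362.40 + $2,657.76 = $12,001.20
Monthly escrow = $12,001.20 / 12 = $1,000.10
Required reserve = 2 × $1,000.10 = $2,000.20
Surplus = $2,575.24 − $2,000.20 = $575.04

$575.04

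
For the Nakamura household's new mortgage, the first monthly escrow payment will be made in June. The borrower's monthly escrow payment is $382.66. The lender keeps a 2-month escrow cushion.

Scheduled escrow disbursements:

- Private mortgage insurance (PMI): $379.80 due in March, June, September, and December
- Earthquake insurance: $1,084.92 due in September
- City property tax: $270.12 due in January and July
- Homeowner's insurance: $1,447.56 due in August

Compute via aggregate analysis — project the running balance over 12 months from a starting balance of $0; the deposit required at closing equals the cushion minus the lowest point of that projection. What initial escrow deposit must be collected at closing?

$2,796.88

Cushion = 2 × $382.66 = $765.32
Trial balance (start $0, +$382.66 each month, − disbursements):
  Jun: +$382.66 − $379.80 → $2.86
  Jul: +$382.66 − $270.12 → $115.40
  Aug: +$382.66 − $1,447.56 → -$949.50
  Sep: +$382.66 − $1,464.72 → -$2,031.56
  Oct: +$382.66 → -$1,648.90
  Nov: +$382.66 → -$1,266.24
  Dec: +$382.66 − $379.80 → -$1,263.38
  Jan: +$382.66 − $270.12 → -$1,150.84
  Feb: +$382.66 → -$768.18
  Mar: +$382.66 − $379.80 → -$765.32
  Apr: +$382.66 → -$382.66
  May: +$382.66 → $0.00
Lowest trial balance = -$2,031.56 (Sep)
Initial deposit = cushion − low point = $765.32 − (-$2,031.56) = $2,796.88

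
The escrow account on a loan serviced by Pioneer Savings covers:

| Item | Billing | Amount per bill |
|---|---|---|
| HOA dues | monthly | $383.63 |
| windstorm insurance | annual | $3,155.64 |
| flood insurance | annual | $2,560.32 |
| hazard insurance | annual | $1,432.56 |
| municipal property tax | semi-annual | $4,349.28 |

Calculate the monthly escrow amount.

HOA dues = $383.63 × 12 = $4,603.56 per year
Windstorm insurance = $3,155.64 per year
Flood insurance = $2,560.32 per year
Hazard insurance = $1,432.56 per year
Municipal property tax = $4,349.28 × 2 = $8,698.56 per year
Combined annual = $4,603.56 + $3,155.64 + $2,560.32 + $1,432.56 + $8,698.56 = $20,450.64
Per month = $20,450.64 / 12 = $1,704.22

$1,704.22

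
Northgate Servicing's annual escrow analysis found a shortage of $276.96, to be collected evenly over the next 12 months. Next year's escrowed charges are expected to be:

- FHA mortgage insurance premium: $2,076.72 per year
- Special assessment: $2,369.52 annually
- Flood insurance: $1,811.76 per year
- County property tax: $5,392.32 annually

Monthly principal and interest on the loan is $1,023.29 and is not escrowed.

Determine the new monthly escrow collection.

$993.94

FHA mortgage insurance premium: $2,076.72 annually
Special assessment: $2,369.52 annually
Flood insurance: $1,811.76 annually
County property tax: $5,392.32 annually
Total per year = $2,076.72 + $2,369.52 + $1,811.76 + $5,392.32 = $11,650.32
Base monthly escrow = $11,650.32 ÷ 12 = $970.86
Shortage per month = $276.96 / 12 = $23.08
New monthly escrow = $970.86 + $23.08 = $993.94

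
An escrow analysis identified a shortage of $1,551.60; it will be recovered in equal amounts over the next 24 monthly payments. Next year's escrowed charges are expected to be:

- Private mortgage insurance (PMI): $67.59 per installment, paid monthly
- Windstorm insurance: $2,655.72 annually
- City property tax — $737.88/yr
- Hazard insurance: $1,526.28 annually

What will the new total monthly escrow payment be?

$542.23

Private mortgage insurance (PMI) = $67.59 × 12 = $811.08/yr
Windstorm insurance = $2,655.72/yr
City property tax = $737.88/yr
Hazard insurance = $1,526.28/yr
Total per year = $5,730.96
Monthly = $5,730.96 ÷ 12 = $477.58
Shortage spread = $1,551.60 / 24 = $64.65/mo
New monthly escrow = $477.58 + $64.65 = $542.23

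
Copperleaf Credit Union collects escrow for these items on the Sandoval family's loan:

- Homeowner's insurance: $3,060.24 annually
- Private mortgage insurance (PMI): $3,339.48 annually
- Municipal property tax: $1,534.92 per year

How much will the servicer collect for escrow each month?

Homeowner's insurance: $3,060.24
Private mortgage insurance (PMI): $3,339.48
Municipal property tax: $1,534.92
Yearly total = $3,060.24 + $3,339.48 + $1,534.92 = $7,934.64
Monthly escrow = $7,934.64 / 12 = $661.22

$661.22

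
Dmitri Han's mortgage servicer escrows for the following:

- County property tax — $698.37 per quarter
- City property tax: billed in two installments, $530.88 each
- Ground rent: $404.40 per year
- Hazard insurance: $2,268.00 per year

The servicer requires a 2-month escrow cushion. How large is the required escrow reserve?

$1,087.94

County property tax = $698.37 × 4 = $2,793.48 annually
City property tax = $530.88 × 2 = $1,061.76 annually
Ground rent = $404.40 annually
Hazard insurance = $2,268.00 annually
Total annual escrow = $2,793.48 + $1,061.76 + $404.40 + $2,268.00 = $6,527.64
Monthly = $6,527.64 / 12 = $543.97
Required cushion = 2 × $543.97 = $1,087.94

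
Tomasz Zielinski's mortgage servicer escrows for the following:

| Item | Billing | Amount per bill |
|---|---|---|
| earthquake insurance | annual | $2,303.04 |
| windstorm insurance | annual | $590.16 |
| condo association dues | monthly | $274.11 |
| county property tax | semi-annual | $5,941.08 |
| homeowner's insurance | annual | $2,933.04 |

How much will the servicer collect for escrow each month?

Earthquake insurance = $2,303.04
Windstorm insurance = $590.16
Condo association dues = $274.11 × 12 = $3,289.32
County property tax = $5,941.08 × 2 = $11,882.16
Homeowner's insurance = $2,933.04
Combined annual = $20,997.72
Base monthly escrow = $20,997.72 / 12 = $1,749.81

$1,749.81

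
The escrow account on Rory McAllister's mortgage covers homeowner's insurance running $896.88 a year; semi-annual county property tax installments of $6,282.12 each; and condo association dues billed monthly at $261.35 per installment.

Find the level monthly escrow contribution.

$1,383.11

Homeowner's insurance — $896.88/yr
County property tax — $6,282.12 × 2 = $12,564.24/yr
Condo association dues — $261.35 × 12 = $3,136.20/yr
Annual escrow total = $896.88 + $12,564.24 + $3,136.20 = $16,597.32
Monthly = $16,597.32 / 12 = $1,383.11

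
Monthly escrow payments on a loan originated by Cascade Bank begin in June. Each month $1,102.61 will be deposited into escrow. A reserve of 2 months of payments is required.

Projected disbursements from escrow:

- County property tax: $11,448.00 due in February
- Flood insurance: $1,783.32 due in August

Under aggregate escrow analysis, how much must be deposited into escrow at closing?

Cushion = 2 × $1,102.61 = $2,205.22
Trial balance (start $0, +$1,102.61 each month, − disbursements):
  Jun: +$1,102.61 → $1,102.61
  Jul: +$1,102.61 → $2,205.22
  Aug: +$1,102.61 − $1,783.32 → $1,524.51
  Sep: +$1,102.61 → $2,627.12
  Oct: +$1,102.61 → $3,729.73
  Nov: +$1,102.61 → $4,832.34
  Dec: +$1,102.61 → $5,934.95
  Jan: +$1,102.61 → $7,037.56
  Feb: +$1,102.61 − $11,448.00 → -$3,307.83
  Mar: +$1,102.61 → -$2,205.22
  Apr: +$1,102.61 → -$1,102.61
  May: +$1,102.61 → $0.00
Lowest trial balance = -$3,307.83 (Feb)
Initial deposit = cushion − low point = $2,205.22 − (-$3,307.83) = $5,513.05

$5,513.05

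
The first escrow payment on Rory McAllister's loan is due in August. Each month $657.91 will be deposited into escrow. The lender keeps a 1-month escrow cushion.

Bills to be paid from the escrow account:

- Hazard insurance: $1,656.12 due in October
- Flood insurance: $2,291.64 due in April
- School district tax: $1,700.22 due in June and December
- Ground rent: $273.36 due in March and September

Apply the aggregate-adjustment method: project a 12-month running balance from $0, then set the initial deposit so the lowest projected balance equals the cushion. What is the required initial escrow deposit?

Cushion = 1 × $657.91 = $657.91
Trial balance (start $0, +$657.91 each month, − disbursements):
  Aug: +$657.91 → $657.91
  Sep: +$657.91 − $273.36 → $1,042.46
  Oct: +$657.91 − $1,656.12 → $44.25
  Nov: +$657.91 → $702.16
  Dec: +$657.91 − $1,700.22 → -$340.15
  Jan: +$657.91 → $317.76
  Feb: +$657.91 → $975.67
  Mar: +$657.91 − $273.36 → $1,360.22
  Apr: +$657.91 − $2,291.64 → -$273.51
  May: +$657.91 → $384.40
  Jun: +$657.91 − $1,700.22 → -$657.91
  Jul: +$657.91 → $0.00
Lowest trial balance = -$657.91 (Jun)
Initial deposit = cushion − low point = $657.91 − (-$657.91) = $1,315.82

$1,315.82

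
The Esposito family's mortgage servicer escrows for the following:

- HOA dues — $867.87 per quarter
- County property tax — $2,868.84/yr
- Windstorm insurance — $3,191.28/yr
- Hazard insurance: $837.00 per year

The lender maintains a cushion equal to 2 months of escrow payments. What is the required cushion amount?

HOA dues — $867.87 × 4 = $3,471.48
County property tax — $2,868.84
Windstorm insurance — $3,191.28
Hazard insurance — $837.00
Total per year = $3,471.48 + $2,868.84 + $3,191.28 + $837.00 = $10,368.60
Monthly = $10,368.60 ÷ 12 = $864.05
Cushion = 2 × $864.05 = $1,728.10

$1,728.10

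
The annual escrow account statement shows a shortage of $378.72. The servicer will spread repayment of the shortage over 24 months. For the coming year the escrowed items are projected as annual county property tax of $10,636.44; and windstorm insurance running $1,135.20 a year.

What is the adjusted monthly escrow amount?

County property tax — $10,636.44 per year
Windstorm insurance — $1,135.20 per year
Yearly total = $10,636.44 + $1,135.20 = $11,771.64
Monthly escrow = $11,771.64 ÷ 12 = $980.97
Monthly shortage recovery: $378.72 ÷ 24 = $15.78
New monthly escrow = $980.97 + $15.78 = $996.75

$996.75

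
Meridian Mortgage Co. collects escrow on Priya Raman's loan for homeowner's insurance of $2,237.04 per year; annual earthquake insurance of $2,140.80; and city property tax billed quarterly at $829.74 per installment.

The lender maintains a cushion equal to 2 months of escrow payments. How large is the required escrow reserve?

Homeowner's insurance — $2,237.04
Earthquake insurance — $2,140.80
City property tax — $829.74 × 4 = $3,318.96
Total annual escrow = $2,237.04 + $2,140.80 + $3,318.96 = $7,696.80
Per month = $7,696.80 ÷ 12 = $641.40
Reserve = 2 × $641.40 = $1,282.80

$1,282.80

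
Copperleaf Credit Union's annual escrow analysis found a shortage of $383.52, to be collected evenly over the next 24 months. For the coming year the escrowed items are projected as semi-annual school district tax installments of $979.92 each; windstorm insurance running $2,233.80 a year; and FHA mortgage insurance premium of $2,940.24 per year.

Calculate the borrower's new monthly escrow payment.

$610.47

School district tax — $979.92 × 2 = $1,959.84 annually
Windstorm insurance — $2,233.80 annually
FHA mortgage insurance premium — $2,940.24 annually
Annual escrow total = $7,133.88
Monthly = $7,133.88 ÷ 12 = $594.49
Monthly shortage recovery: $383.52 ÷ 24 = $15.98
New monthly escrow = $594.49 + $15.98 = $610.47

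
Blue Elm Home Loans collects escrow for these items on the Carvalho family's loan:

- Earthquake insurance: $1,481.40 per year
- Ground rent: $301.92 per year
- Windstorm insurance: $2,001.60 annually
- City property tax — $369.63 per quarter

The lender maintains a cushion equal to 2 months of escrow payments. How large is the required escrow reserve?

Earthquake insurance — $1,481.40 per year
Ground rent — $301.92 per year
Windstorm insurance — $2,001.60 per year
City property tax — $369.63 × 4 = $1,478.52 per year
Yearly total = $1,481.40 + $301.92 + $2,001.60 + $1,478.52 = $5,263.44
Monthly escrow = $5,263.44 ÷ 12 = $438.62
Reserve = 2 × $438.62 = $877.24

$877.24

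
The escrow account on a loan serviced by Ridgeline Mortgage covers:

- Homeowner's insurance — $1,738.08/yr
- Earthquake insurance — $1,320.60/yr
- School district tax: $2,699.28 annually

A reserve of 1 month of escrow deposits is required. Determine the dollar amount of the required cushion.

$479.83

Homeowner's insurance = $1,738.08 per year
Earthquake insurance = $1,320.60 per year
School district tax = $2,699.28 per year
Yearly total = $1,738.08 + $1,320.60 + $2,699.28 = $5,757.96
Base monthly escrow = $5,757.96 / 12 = $479.83
Reserve = 1 × $479.83 = $479.83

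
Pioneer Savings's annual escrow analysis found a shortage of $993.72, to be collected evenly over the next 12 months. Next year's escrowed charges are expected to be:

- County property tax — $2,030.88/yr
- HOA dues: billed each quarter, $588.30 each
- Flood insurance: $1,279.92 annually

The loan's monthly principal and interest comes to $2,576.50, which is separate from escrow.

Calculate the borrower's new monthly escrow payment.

$554.81

County property tax: $2,030.88 annually
HOA dues: $588.30 × 4 = $2,353.20 annually
Flood insurance: $1,279.92 annually
Total annual escrow = $5,664.00
Monthly = $5,664.00 / 12 = $472.00
Shortage spread = $993.72 ÷ 12 = $82.81/mo
Adjusted monthly = $472.00 + $82.81 = $554.81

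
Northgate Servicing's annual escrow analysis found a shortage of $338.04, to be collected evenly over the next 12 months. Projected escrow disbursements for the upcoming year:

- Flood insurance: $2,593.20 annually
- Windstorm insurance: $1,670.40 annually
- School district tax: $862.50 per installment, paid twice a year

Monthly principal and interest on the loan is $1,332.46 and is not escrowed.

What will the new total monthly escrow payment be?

Flood insurance: $2,593.20 annually
Windstorm insurance: $1,670.40 annually
School district tax: $862.50 × 2 = $1,725.00 annually
Total per year = $2,593.20 + $1,670.40 + $1,725.00 = $5,988.60
Per month = $5,988.60 / 12 = $499.05
Shortage per month = $338.04 ÷ 12 = $28.17
New monthly escrow = $499.05 + $28.17 = $527.22

$527.22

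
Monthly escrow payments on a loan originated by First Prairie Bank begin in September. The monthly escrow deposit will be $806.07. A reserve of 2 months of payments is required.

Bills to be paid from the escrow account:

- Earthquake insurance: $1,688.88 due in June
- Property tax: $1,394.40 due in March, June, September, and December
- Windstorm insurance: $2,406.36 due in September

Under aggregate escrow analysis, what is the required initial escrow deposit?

Cushion = 2 × $806.07 = $1,612.14
Trial balance (start $0, +$806.07 each month, − disbursements):
  Sep: +$806.07 − $3,800.76 → -$2,994.69
  Oct: +$806.07 → -$2,188.62
  Nov: +$806.07 → -$1,382.55
  Dec: +$806.07 − $1,394.40 → -$1,970.88
  Jan: +$806.07 → -$1,164.81
  Feb: +$806.07 → -$358.74
  Mar: +$806.07 − $1,394.40 → -$947.07
  Apr: +$806.07 → -$141.00
  May: +$806.07 → $665.07
  Jun: +$806.07 − $3,083.28 → -$1,612.14
  Jul: +$806.07 → -$806.07
  Aug: +$806.07 → $0.00
Lowest trial balance = -$2,994.69 (Sep)
Initial deposit = cushion − low point = $1,612.14 − (-$2,994.69) = $4,606.83

$4,606.83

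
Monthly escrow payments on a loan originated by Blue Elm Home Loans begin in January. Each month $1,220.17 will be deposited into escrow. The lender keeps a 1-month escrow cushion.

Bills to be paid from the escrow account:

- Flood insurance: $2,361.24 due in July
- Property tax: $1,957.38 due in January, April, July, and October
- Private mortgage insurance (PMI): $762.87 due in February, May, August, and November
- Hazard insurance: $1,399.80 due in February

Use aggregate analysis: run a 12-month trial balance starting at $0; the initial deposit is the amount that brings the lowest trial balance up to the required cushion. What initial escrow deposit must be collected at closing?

Cushion = 1 × $1,220.17 = $1,220.17
Trial balance (start $0, +$1,220.17 each month, − disbursements):
  Jan: +$1,220.17 − $1,957.38 → -$737.21
  Feb: +$1,220.17 − $2,162.67 → -$1,679.71
  Mar: +$1,220.17 → -$459.54
  Apr: +$1,220.17 − $1,957.38 → -$1,196.75
  May: +$1,220.17 − $762.87 → -$739.45
  Jun: +$1,220.17 → $480.72
  Jul: +$1,220.17 − $4,318.62 → -$2,617.73
  Aug: +$1,220.17 − $762.87 → -$2,160.43
  Sep: +$1,220.17 → -$940.26
  Oct: +$1,220.17 − $1,957.38 → -$1,677.47
  Nov: +$1,220.17 − $762.87 → -$1,220.17
  Dec: +$1,220.17 → $0.00
Lowest trial balance = -$2,617.73 (Jul)
Initial deposit = cushion − low point = $1,220.17 − (-$2,617.73) = $3,837.90

$3,837.90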